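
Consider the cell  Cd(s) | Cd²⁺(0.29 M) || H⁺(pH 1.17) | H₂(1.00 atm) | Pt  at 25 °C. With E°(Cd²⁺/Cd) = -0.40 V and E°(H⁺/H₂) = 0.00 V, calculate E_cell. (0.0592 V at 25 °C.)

0.35 V

The hydrogen couple is the cathode, so E°_cell = 0.40 V; n = 2.
[H⁺] = 10^(−1.17) = 0.068 M, and Q = [Cd²⁺]·P(H₂) / [H⁺]^2 = 63.4.
E = E° − (0.0592/2) log Q = 0.40 − (0.0592/2)(1.802) = 0.347 V.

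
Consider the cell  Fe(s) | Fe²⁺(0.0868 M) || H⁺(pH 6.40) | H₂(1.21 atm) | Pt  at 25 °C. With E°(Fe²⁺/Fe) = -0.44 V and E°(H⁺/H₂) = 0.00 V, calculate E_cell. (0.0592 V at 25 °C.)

The hydrogen couple is the cathode, so E°_cell = 0.44 V; n = 2.
[H⁺] = 10^(−6.40) = 4 × 10^-7 M, and Q = [Fe²⁺]·P(H₂) / [H⁺]^2 = 6.63 × 10^11.
E = E° − (0.0592/2) log Q = 0.44 − (0.0592/2)(11.821) = 0.090 V.

0.090 V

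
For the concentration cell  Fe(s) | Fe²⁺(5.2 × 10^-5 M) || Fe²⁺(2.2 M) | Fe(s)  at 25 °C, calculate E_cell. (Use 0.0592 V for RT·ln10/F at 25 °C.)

0.14 V

Both half-cells are Fe²⁺/Fe, so E°_cell = 0. The concentrated side is the cathode; the cell reaction moves Fe²⁺ from high to low concentration with n = 2.
Q = [Fe²⁺]_dilute/[Fe²⁺]_conc = 5.2 × 10^-5/2.2 = 2.36 × 10^-5.
E = 0 − (0.0592/2) log Q = −(0.0592/2)(-4.626) = 0.1369 V.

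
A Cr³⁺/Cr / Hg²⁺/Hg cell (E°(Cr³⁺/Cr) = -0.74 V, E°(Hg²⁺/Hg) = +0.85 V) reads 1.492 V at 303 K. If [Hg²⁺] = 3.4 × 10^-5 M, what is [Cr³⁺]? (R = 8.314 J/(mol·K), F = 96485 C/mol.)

From the Nernst equation, ln Q = nF(E° − E)/RT = 6×96485×(1.59 − 1.492)/(8.314×303) = 22.521, so Q = 6.03 × 10^9.
With Q = [Cr³⁺]^2/[Hg²⁺]^3 and the known concentrations, [Cr³⁺]^2 in the numerator gives [Cr³⁺] = 0.015 M.

0.015 M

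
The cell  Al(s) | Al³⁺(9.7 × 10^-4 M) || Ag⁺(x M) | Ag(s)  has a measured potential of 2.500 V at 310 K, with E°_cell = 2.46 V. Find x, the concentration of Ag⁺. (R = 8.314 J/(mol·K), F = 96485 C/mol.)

From the Nernst equation, ln Q = nF(E° − E)/RT = 3×96485×(2.46 − 2.500)/(8.314×310) = -4.492, so Q = 0.0112.
With Q = [Al³⁺]/[Ag⁺]^3 and the known concentrations, [Ag⁺]^3 in the denominator gives [Ag⁺] = 0.44 M.

0.44 M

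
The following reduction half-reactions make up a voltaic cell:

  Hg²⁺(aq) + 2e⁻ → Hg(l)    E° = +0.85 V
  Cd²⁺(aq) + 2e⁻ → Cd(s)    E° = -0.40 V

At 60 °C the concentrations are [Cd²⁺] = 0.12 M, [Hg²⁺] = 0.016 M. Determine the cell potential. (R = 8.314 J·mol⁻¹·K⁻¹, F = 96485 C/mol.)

The Hg²⁺/Hg couple has the higher reduction potential and acts as the cathode, so E°_cell = +0.85 − (-0.40) = 1.25 V.
Balancing electrons gives n = 2; the reaction quotient is Q = [Cd²⁺]/[Hg²⁺] = 7.50.
E = E° − (RT/nF) ln Q = 1.25 − (8.314×333)/(2×96485) × (2.015) = 1.250 − 0.029 = 1.221 V.

1.22 V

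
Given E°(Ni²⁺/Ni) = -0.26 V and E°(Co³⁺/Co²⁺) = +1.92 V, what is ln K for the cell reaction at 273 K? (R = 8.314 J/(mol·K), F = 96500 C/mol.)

ln K = 185.4

E°_cell = +1.92 − (-0.26) = 2.18 V, with n = 2 electrons transferred.
At equilibrium E = 0, so the Nernst equation gives ln K = nFE°/RT = (2)(96500)(2.18)/((8.314)(273)) = 185.37.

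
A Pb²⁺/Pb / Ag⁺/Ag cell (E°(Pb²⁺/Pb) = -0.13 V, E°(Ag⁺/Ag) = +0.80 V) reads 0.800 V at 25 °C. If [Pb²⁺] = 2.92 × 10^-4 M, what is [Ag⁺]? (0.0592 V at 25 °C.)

1.1 × 10^-4 M

From the Nernst equation, log Q = n(E° − E)/0.0592 = 2(0.93 − 0.800)/0.0592 = 4.392, so Q = 2.47 × 10^4.
With Q = [Pb²⁺]/[Ag⁺]^2 and the known concentrations, [Ag⁺]^2 in the denominator gives [Ag⁺] = 1.1 × 10^-4 M.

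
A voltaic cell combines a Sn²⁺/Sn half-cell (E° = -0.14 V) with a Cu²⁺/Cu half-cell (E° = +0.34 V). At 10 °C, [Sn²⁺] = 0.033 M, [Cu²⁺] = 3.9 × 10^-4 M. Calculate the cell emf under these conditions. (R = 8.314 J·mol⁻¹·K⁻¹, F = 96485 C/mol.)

The Cu²⁺/Cu couple has the higher reduction potential and acts as the cathode, so E°_cell = +0.34 − (-0.14) = 0.48 V.
Balancing electrons gives n = 2; the reaction quotient is Q = [Sn²⁺]/[Cu²⁺] = 84.6.
E = E° − (RT/nF) ln Q = 0.48 − (8.314×283)/(2×96485) × (4.438) = 0.480 − 0.054 = 0.426 V.

0.426 V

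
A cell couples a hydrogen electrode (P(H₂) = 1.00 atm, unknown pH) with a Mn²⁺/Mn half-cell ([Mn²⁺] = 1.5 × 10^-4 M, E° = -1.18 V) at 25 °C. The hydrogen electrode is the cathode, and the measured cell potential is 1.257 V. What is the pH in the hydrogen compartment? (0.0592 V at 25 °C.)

E°_cell = 1.18 V and n = 2.
log Q = n(E° − E)/0.0592 = 2×(1.18 − 1.257)/0.0592 = -2.601.
With Q = [Mn²⁺]·P(H₂) / [H⁺]^2, solving for [H⁺] gives log[H⁺] = -0.611, so pH = 0.61.

pH = 0.61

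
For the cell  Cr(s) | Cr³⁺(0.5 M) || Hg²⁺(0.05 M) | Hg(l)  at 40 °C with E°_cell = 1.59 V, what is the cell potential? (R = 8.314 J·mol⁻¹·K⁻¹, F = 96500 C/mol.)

Balancing electrons gives n = 6; the reaction quotient is Q = [Cr³⁺]^2/[Hg²⁺]^3 = 2000.
E = E° − (RT/nF) ln Q = 1.59 − (8.314×313)/(6×96500) × (7.601) = 1.590 − 0.034 = 1.556 V.

1.56 V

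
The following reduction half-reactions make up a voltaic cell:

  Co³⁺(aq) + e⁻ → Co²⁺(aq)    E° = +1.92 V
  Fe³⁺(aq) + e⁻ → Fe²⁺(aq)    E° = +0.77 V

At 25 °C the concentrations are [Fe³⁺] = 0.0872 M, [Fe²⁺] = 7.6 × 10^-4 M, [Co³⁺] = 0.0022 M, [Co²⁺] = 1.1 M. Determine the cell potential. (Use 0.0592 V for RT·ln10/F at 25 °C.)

The Co³⁺/Co²⁺ couple has the higher reduction potential and acts as the cathode, so E°_cell = +1.92 − (+0.77) = 1.15 V.
Balancing electrons gives n = 1; the reaction quotient is Q = [Fe³⁺]·[Co²⁺]/([Fe²⁺]·[Co³⁺]) = 5.74 × 10^4.
At 25 °C, E = E° − (0.0592/n) log Q = 1.15 − (0.0592/1)(4.759) = 1.150 − 0.282 = 0.868 V.

0.868 V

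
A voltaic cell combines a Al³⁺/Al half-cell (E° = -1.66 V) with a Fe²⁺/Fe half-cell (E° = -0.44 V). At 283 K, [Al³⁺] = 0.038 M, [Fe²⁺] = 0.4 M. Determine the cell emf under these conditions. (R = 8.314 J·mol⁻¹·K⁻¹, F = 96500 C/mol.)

1.24 V

The Fe²⁺/Fe couple has the higher reduction potential and acts as the cathode, so E°_cell = -0.44 − (-1.66) = 1.22 V.
Balancing electrons gives n = 6; the reaction quotient is Q = [Al³⁺]^2/[Fe²⁺]^3 = 0.0226.
E = E° − (RT/nF) ln Q = 1.22 − (8.314×283)/(6×96500) × (-3.791) = 1.220 + 0.015 = 1.235 V.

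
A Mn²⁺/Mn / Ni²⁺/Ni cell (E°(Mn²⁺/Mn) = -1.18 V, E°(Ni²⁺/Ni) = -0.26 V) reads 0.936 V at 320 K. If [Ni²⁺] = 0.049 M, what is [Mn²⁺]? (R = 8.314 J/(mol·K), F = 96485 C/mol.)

0.015 M

From the Nernst equation, ln Q = nF(E° − E)/RT = 2×96485×(0.92 − 0.936)/(8.314×320) = -1.161, so Q = 0.313.
With Q = [Mn²⁺]/[Ni²⁺] and the known concentrations, [Mn²⁺] in the numerator gives [Mn²⁺] = 0.015 M.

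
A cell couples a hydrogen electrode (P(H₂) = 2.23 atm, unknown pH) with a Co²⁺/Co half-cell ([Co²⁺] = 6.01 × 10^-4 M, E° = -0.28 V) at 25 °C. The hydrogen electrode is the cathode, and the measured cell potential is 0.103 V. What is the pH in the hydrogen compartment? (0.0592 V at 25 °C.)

pH = 4.43

E°_cell = 0.28 V and n = 2.
log Q = n(E° − E)/0.0592 = 2×(0.28 − 0.103)/0.0592 = 5.980.
With Q = [Co²⁺]·P(H₂) / [H⁺]^2, solving for [H⁺] gives log[H⁺] = -4.426, so pH = 4.43.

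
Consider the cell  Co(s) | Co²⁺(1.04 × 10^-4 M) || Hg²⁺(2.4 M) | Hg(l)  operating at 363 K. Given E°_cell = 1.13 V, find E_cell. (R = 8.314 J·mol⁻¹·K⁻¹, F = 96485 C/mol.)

1.29 V

Balancing electrons gives n = 2; the reaction quotient is Q = [Co²⁺]/[Hg²⁺] = 4.33 × 10^-5.
E = E° − (RT/nF) ln Q = 1.13 − (8.314×363)/(2×96485) × (-10.047) = 1.130 + 0.157 = 1.287 V.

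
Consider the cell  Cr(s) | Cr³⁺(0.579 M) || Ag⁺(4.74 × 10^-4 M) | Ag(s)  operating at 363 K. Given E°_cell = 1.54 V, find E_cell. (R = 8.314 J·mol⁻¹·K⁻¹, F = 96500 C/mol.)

Balancing electrons gives n = 3; the reaction quotient is Q = [Cr³⁺]/[Ag⁺]^3 = 5.44 × 10^9.
E = E° − (RT/nF) ln Q = 1.54 − (8.314×363)/(3×96500) × (22.416) = 1.540 − 0.234 = 1.306 V.

1.31 V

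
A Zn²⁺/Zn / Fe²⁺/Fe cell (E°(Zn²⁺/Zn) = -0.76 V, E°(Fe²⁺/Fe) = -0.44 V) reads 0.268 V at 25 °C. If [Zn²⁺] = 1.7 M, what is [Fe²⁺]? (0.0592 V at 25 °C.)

0.03 M

From the Nernst equation, log Q = n(E° − E)/0.0592 = 2(0.32 − 0.268)/0.0592 = 1.757, so Q = 57.1.
With Q = [Zn²⁺]/[Fe²⁺] and the known concentrations, [Fe²⁺] in the denominator gives [Fe²⁺] = 0.03 M.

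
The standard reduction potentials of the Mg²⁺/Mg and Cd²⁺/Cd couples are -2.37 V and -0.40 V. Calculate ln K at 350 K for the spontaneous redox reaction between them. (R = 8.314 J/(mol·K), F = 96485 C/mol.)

ln K = 130.6

E°_cell = -0.40 − (-2.37) = 1.97 V, with n = 2 electrons transferred.
At equilibrium E = 0, so the Nernst equation gives ln K = nFE°/RT = (2)(96485)(1.97)/((8.314)(350)) = 130.64.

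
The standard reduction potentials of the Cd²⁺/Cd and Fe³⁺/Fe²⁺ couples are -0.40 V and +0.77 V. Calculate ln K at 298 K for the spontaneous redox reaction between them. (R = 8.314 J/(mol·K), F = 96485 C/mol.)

ln K = 91.1

E°_cell = +0.77 − (-0.40) = 1.17 V, with n = 2 electrons transferred.
At equilibrium E = 0, so the Nernst equation gives ln K = nFE°/RT = (2)(96485)(1.17)/((8.314)(298)) = 91.13.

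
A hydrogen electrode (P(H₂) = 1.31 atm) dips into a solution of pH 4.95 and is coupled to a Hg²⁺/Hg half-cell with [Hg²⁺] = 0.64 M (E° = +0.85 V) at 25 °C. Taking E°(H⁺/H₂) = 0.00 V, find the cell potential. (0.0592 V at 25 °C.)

1.14 V

The Hg²⁺/Hg couple is the cathode, so E°_cell = 0.85 V; n = 2.
[H⁺] = 10^(−4.95) = 1.1 × 10^-5 M, and Q = [H⁺]^2 / ([Hg²⁺]·P(H₂)) = 1.5 × 10^-10.
E = E° − (0.0592/2) log Q = 0.85 − (0.0592/2)(-9.823) = 1.141 V.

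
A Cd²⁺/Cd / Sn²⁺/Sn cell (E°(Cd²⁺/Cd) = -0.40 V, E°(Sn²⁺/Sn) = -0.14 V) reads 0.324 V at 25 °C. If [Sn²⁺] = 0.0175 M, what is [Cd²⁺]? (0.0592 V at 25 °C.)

1.2 × 10^-4 M

From the Nernst equation, log Q = n(E° − E)/0.0592 = 2(0.26 − 0.324)/0.0592 = -2.162, so Q = 0.00688.
With Q = [Cd²⁺]/[Sn²⁺] and the known concentrations, [Cd²⁺] in the numerator gives [Cd²⁺] = 1.2 × 10^-4 M.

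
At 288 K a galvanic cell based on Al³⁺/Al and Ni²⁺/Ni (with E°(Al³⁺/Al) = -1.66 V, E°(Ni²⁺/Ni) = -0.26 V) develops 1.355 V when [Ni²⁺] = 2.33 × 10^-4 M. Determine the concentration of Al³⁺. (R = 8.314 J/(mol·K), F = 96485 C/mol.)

From the Nernst equation, ln Q = nF(E° − E)/RT = 6×96485×(1.40 − 1.355)/(8.314×288) = 10.880, so Q = 5.31 × 10^4.
With Q = [Al³⁺]^2/[Ni²⁺]^3 and the known concentrations, [Al³⁺]^2 in the numerator gives [Al³⁺] = 8.2 × 10^-4 M.

8.2 × 10^-4 M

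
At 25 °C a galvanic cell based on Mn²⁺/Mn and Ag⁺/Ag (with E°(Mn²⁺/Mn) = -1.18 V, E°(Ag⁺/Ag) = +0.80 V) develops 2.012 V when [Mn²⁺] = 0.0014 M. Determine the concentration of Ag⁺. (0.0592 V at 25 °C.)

From the Nernst equation, log Q = n(E° − E)/0.0592 = 2(1.98 − 2.012)/0.0592 = -1.081, so Q = 0.0830.
With Q = [Mn²⁺]/[Ag⁺]^2 and the known concentrations, [Ag⁺]^2 in the denominator gives [Ag⁺] = 0.13 M.

0.13 M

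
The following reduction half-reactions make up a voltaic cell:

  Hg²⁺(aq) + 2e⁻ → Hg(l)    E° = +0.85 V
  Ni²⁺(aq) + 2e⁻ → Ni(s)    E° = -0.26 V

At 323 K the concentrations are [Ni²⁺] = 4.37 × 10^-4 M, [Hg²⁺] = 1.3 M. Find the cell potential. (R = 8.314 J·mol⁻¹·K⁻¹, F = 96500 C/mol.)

1.22 V

The Hg²⁺/Hg couple has the higher reduction potential and acts as the cathode, so E°_cell = +0.85 − (-0.26) = 1.11 V.
Balancing electrons gives n = 2; the reaction quotient is Q = [Ni²⁺]/[Hg²⁺] = 3.36 × 10^-4.
E = E° − (RT/nF) ln Q = 1.11 − (8.314×323)/(2×96500) × (-7.998) = 1.110 + 0.111 = 1.221 V.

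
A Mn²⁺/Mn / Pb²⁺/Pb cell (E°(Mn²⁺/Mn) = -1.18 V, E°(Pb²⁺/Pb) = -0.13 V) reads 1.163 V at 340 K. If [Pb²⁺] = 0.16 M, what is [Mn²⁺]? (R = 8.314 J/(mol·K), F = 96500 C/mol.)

From the Nernst equation, ln Q = nF(E° − E)/RT = 2×96500×(1.05 − 1.163)/(8.314×340) = -7.715, so Q = 4.46 × 10^-4.
With Q = [Mn²⁺]/[Pb²⁺] and the known concentrations, [Mn²⁺] in the numerator gives [Mn²⁺] = 7.1 × 10^-5 M.

7.1 × 10^-5 M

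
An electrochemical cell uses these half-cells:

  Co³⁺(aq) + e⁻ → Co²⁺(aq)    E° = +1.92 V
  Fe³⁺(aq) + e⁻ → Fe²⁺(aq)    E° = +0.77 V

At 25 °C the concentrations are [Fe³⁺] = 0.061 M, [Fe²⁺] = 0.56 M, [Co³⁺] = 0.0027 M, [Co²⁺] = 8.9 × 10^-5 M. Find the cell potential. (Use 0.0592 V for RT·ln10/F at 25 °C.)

The Co³⁺/Co²⁺ couple has the higher reduction potential and acts as the cathode, so E°_cell = +1.92 − (+0.77) = 1.15 V.
Balancing electrons gives n = 1; the reaction quotient is Q = [Fe³⁺]·[Co²⁺]/([Fe²⁺]·[Co³⁺]) = 0.00359.
At 25 °C, E = E° − (0.0592/n) log Q = 1.15 − (0.0592/1)(-2.445) = 1.150 + 0.145 = 1.295 V.

1.29 V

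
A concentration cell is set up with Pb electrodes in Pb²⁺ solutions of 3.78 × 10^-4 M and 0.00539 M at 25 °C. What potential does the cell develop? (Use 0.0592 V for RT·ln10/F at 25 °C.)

0.034 V

Both half-cells are Pb²⁺/Pb, so E°_cell = 0. The concentrated side is the cathode; the cell reaction moves Pb²⁺ from high to low concentration with n = 2.
Q = [Pb²⁺]_dilute/[Pb²⁺]_conc = 3.78 × 10^-4/0.00539 = 0.0701.
E = 0 − (0.0592/2) log Q = −(0.0592/2)(-1.154) = 0.0342 V.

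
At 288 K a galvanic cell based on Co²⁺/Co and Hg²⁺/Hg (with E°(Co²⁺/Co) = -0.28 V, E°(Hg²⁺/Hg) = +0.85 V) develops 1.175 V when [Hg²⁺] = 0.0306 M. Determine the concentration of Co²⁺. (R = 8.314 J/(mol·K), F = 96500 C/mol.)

8.1 × 10^-4 M

From the Nernst equation, ln Q = nF(E° − E)/RT = 2×96500×(1.13 − 1.175)/(8.314×288) = -3.627, so Q = 0.0266.
With Q = [Co²⁺]/[Hg²⁺] and the known concentrations, [Co²⁺] in the numerator gives [Co²⁺] = 8.1 × 10^-4 M.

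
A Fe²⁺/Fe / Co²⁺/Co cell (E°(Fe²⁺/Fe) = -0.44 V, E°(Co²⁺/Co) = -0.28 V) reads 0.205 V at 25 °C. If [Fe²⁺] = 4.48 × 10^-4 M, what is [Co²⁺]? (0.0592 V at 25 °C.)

From the Nernst equation, log Q = n(E° − E)/0.0592 = 2(0.16 − 0.205)/0.0592 = -1.520, so Q = 0.0302.
With Q = [Fe²⁺]/[Co²⁺] and the known concentrations, [Co²⁺] in the denominator gives [Co²⁺] = 0.015 M.

0.015 M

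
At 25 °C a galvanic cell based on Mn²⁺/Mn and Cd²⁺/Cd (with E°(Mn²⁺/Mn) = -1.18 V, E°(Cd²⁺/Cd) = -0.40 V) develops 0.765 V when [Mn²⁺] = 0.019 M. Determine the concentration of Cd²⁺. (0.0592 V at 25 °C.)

0.0059 M

From the Nernst equation, log Q = n(E° − E)/0.0592 = 2(0.78 − 0.765)/0.0592 = 0.507, so Q = 3.21.
With Q = [Mn²⁺]/[Cd²⁺] and the known concentrations, [Cd²⁺] in the denominator gives [Cd²⁺] = 0.0059 M.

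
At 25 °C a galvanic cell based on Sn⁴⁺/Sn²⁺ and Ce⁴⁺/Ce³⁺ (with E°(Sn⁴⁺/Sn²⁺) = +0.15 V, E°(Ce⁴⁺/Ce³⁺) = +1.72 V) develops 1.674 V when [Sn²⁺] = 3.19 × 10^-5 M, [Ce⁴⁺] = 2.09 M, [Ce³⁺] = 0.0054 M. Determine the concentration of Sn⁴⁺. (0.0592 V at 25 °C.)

0.0015 M

From the Nernst equation, log Q = n(E° − E)/0.0592 = 2(1.57 − 1.674)/0.0592 = -3.514, so Q = 3.07 × 10^-4.
With Q = [Sn⁴⁺]·[Ce³⁺]^2/([Sn²⁺]·[Ce⁴⁺]^2) and the known concentrations, [Sn⁴⁺] in the numerator gives [Sn⁴⁺] = 0.0015 M.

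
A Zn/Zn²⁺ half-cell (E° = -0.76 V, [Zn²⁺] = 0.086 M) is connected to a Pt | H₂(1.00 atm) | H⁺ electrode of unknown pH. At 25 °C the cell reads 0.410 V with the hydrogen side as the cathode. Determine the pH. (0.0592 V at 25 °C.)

E°_cell = 0.76 V and n = 2.
log Q = n(E° − E)/0.0592 = 2×(0.76 − 0.410)/0.0592 = 11.824.
With Q = [Zn²⁺]·P(H₂) / [H⁺]^2, solving for [H⁺] gives log[H⁺] = -6.445, so pH = 6.44.

pH = 6.44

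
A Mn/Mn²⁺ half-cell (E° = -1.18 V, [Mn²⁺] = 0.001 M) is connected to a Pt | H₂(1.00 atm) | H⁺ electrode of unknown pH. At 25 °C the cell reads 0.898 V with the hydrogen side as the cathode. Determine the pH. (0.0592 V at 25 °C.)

E°_cell = 1.18 V and n = 2.
log Q = n(E° − E)/0.0592 = 2×(1.18 − 0.898)/0.0592 = 9.527.
With Q = [Mn²⁺]·P(H₂) / [H⁺]^2, solving for [H⁺] gives log[H⁺] = -6.264, so pH = 6.26.

pH = 6.26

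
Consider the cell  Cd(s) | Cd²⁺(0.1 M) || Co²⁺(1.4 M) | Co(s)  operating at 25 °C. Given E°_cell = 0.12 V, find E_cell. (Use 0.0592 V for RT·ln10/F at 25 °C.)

0.154 V

Balancing electrons gives n = 2; the reaction quotient is Q = [Cd²⁺]/[Co²⁺] = 0.0714.
At 25 °C, E = E° − (0.0592/n) log Q = 0.12 − (0.0592/2)(-1.146) = 0.120 + 0.034 = 0.154 V.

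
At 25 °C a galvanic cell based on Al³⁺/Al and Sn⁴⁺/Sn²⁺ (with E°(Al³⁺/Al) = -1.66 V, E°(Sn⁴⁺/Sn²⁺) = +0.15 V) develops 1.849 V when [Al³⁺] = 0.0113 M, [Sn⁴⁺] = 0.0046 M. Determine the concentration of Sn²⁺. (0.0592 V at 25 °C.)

From the Nernst equation, log Q = n(E° − E)/0.0592 = 6(1.81 − 1.849)/0.0592 = -3.953, so Q = 1.12 × 10^-4.
With Q = [Al³⁺]^2·[Sn²⁺]^3/[Sn⁴⁺]^3 and the known concentrations, [Sn²⁺]^3 in the numerator gives [Sn²⁺] = 0.0044 M.

0.0044 M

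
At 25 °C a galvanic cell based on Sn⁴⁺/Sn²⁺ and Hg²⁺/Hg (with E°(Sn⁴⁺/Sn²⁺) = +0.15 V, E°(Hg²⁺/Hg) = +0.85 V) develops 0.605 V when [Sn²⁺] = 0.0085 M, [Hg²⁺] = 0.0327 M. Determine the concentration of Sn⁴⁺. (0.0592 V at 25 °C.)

From the Nernst equation, log Q = n(E° − E)/0.0592 = 2(0.70 − 0.605)/0.0592 = 3.209, so Q = 1620.
With Q = [Sn⁴⁺]/([Sn²⁺]·[Hg²⁺]) and the known concentrations, [Sn⁴⁺] in the numerator gives [Sn⁴⁺] = 0.45 M.

0.45 M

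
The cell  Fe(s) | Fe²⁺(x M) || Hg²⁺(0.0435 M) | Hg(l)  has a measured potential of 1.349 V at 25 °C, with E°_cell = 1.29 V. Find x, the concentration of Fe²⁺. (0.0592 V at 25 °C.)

From the Nernst equation, log Q = n(E° − E)/0.0592 = 2(1.29 − 1.349)/0.0592 = -1.993, so Q = 0.0102.
With Q = [Fe²⁺]/[Hg²⁺] and the known concentrations, [Fe²⁺] in the numerator gives [Fe²⁺] = 4.4 × 10^-4 M.

4.4 × 10^-4 M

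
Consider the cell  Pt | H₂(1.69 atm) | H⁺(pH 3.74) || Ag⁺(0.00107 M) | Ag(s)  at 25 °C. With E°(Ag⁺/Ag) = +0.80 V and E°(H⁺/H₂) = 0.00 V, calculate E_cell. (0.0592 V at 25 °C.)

The Ag⁺/Ag couple is the cathode, so E°_cell = 0.80 V; n = 2.
[H⁺] = 10^(−3.74) = 1.8 × 10^-4 M, and Q = [H⁺]^2 / ([Ag⁺]^2·P(H₂)) = 0.0171.
E = E° − (0.0592/2) log Q = 0.80 − (0.0592/2)(-1.767) = 0.852 V.

0.85 V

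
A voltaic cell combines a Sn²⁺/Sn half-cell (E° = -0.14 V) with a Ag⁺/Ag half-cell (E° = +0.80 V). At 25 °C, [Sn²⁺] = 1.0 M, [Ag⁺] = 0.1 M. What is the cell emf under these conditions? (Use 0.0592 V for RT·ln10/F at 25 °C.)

0.881 V

The Ag⁺/Ag couple has the higher reduction potential and acts as the cathode, so E°_cell = +0.80 − (-0.14) = 0.94 V.
Balancing electrons gives n = 2; the reaction quotient is Q = [Sn²⁺]/[Ag⁺]^2 = 100.
At 25 °C, E = E° − (0.0592/n) log Q = 0.94 − (0.0592/2)(2.000) = 0.940 − 0.059 = 0.881 V.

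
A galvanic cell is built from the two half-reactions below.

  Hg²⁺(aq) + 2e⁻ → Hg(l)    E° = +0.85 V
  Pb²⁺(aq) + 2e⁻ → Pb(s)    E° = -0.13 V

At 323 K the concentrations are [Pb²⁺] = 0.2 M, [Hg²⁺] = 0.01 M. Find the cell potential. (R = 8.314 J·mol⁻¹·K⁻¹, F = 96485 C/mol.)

The Hg²⁺/Hg couple has the higher reduction potential and acts as the cathode, so E°_cell = +0.85 − (-0.13) = 0.98 V.
Balancing electrons gives n = 2; the reaction quotient is Q = [Pb²⁺]/[Hg²⁺] = 20.0.
E = E° − (RT/nF) ln Q = 0.98 − (8.314×323)/(2×96485) × (2.996) = 0.980 − 0.042 = 0.938 V.

0.938 V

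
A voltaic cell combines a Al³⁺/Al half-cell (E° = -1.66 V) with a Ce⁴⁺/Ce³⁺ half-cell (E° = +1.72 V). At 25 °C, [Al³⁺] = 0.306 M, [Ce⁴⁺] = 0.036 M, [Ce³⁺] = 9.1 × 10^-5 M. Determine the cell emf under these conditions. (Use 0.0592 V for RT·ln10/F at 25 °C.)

The Ce⁴⁺/Ce³⁺ couple has the higher reduction potential and acts as the cathode, so E°_cell = +1.72 − (-1.66) = 3.38 V.
Balancing electrons gives n = 3; the reaction quotient is Q = [Al³⁺]·[Ce³⁺]^3/[Ce⁴⁺]^3 = 4.94 × 10^-9.
At 25 °C, E = E° − (0.0592/n) log Q = 3.38 − (0.0592/3)(-8.306) = 3.380 + 0.164 = 3.544 V.

3.54 V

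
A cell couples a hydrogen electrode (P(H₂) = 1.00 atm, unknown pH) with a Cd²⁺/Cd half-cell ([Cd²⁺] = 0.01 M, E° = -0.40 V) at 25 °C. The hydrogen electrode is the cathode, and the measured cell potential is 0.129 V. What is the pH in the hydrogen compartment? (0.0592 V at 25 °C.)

E°_cell = 0.40 V and n = 2.
log Q = n(E° − E)/0.0592 = 2×(0.40 − 0.129)/0.0592 = 9.155.
With Q = [Cd²⁺]·P(H₂) / [H⁺]^2, solving for [H⁺] gives log[H⁺] = -5.578, so pH = 5.58.

pH = 5.58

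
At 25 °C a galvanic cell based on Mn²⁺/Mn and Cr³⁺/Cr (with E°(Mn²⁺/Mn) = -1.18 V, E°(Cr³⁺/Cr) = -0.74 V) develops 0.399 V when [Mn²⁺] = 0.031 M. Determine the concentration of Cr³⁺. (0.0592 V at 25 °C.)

4.6 × 10^-5 M

From the Nernst equation, log Q = n(E° − E)/0.0592 = 6(0.44 − 0.399)/0.0592 = 4.155, so Q = 1.43 × 10^4.
With Q = [Mn²⁺]^3/[Cr³⁺]^2 and the known concentrations, [Cr³⁺]^2 in the denominator gives [Cr³⁺] = 4.6 × 10^-5 M.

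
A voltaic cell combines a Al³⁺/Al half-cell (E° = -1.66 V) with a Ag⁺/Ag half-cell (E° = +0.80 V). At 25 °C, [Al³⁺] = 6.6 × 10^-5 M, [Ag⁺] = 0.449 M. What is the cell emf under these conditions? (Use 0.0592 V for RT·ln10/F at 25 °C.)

The Ag⁺/Ag couple has the higher reduction potential and acts as the cathode, so E°_cell = +0.80 − (-1.66) = 2.46 V.
Balancing electrons gives n = 3; the reaction quotient is Q = [Al³⁺]/[Ag⁺]^3 = 7.29 × 10^-4.
At 25 °C, E = E° − (0.0592/n) log Q = 2.46 − (0.0592/3)(-3.137) = 2.460 + 0.062 = 2.522 V.

2.52 V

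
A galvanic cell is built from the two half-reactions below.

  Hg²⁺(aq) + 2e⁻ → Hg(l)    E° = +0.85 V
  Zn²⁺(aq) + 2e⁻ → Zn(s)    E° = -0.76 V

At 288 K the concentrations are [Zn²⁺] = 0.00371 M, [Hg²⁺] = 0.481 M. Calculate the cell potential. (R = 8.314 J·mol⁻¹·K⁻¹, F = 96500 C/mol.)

1.67 V

The Hg²⁺/Hg couple has the higher reduction potential and acts as the cathode, so E°_cell = +0.85 − (-0.76) = 1.61 V.
Balancing electrons gives n = 2; the reaction quotient is Q = [Zn²⁺]/[Hg²⁺] = 0.00771.
E = E° − (RT/nF) ln Q = 1.61 − (8.314×288)/(2×96500) × (-4.865) = 1.610 + 0.060 = 1.670 V.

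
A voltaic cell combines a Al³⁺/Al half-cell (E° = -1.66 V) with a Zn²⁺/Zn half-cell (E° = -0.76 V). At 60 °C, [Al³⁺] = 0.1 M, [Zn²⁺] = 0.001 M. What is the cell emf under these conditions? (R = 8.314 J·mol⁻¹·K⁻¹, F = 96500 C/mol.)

The Zn²⁺/Zn couple has the higher reduction potential and acts as the cathode, so E°_cell = -0.76 − (-1.66) = 0.90 V.
Balancing electrons gives n = 6; the reaction quotient is Q = [Al³⁺]^2/[Zn²⁺]^3 = 1 × 10^7.
E = E° − (RT/nF) ln Q = 0.90 − (8.314×333)/(6×96500) × (16.118) = 0.900 − 0.077 = 0.823 V.

0.823 V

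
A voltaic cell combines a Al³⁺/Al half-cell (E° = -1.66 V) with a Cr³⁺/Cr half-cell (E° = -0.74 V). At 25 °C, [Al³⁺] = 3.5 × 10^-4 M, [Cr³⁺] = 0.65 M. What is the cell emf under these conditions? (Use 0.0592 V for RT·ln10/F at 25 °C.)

0.985 V

The Cr³⁺/Cr couple has the higher reduction potential and acts as the cathode, so E°_cell = -0.74 − (-1.66) = 0.92 V.
Balancing electrons gives n = 3; the reaction quotient is Q = [Al³⁺]/[Cr³⁺] = 5.38 × 10^-4.
At 25 °C, E = E° − (0.0592/n) log Q = 0.92 − (0.0592/3)(-3.269) = 0.920 + 0.065 = 0.985 V.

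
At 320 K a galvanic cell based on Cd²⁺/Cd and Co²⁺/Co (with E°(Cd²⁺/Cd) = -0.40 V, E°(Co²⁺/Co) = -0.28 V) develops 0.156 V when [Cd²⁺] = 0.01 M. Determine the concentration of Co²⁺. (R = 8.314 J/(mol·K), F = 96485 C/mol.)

From the Nernst equation, ln Q = nF(E° − E)/RT = 2×96485×(0.12 − 0.156)/(8.314×320) = -2.611, so Q = 0.0734.
With Q = [Cd²⁺]/[Co²⁺] and the known concentrations, [Co²⁺] in the denominator gives [Co²⁺] = 0.14 M.

0.14 M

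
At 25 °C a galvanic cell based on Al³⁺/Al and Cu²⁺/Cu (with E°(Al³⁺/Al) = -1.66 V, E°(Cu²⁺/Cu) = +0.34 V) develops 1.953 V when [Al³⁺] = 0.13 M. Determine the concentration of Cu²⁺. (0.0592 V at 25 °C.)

0.0066 M

From the Nernst equation, log Q = n(E° − E)/0.0592 = 6(2.00 − 1.953)/0.0592 = 4.764, so Q = 5.8 × 10^4.
With Q = [Al³⁺]^2/[Cu²⁺]^3 and the known concentrations, [Cu²⁺]^3 in the denominator gives [Cu²⁺] = 0.0066 M.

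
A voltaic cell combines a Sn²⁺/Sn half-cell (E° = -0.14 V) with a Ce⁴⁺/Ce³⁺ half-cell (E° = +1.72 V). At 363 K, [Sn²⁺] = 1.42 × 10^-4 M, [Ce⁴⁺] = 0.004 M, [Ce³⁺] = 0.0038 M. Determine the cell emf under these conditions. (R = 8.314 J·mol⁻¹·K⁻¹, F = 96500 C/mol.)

The Ce⁴⁺/Ce³⁺ couple has the higher reduction potential and acts as the cathode, so E°_cell = +1.72 − (-0.14) = 1.86 V.
Balancing electrons gives n = 2; the reaction quotient is Q = [Sn²⁺]·[Ce³⁺]^2/[Ce⁴⁺]^2 = 1.28 × 10^-4.
E = E° − (RT/nF) ln Q = 1.86 − (8.314×363)/(2×96500) × (-8.962) = 1.860 + 0.140 = 2.000 V.

2.00 V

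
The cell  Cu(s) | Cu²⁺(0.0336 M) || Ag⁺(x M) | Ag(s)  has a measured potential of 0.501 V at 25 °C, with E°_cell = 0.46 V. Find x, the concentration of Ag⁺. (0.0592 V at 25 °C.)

From the Nernst equation, log Q = n(E° − E)/0.0592 = 2(0.46 − 0.501)/0.0592 = -1.385, so Q = 0.0412.
With Q = [Cu²⁺]/[Ag⁺]^2 and the known concentrations, [Ag⁺]^2 in the denominator gives [Ag⁺] = 0.9 M.

0.9 M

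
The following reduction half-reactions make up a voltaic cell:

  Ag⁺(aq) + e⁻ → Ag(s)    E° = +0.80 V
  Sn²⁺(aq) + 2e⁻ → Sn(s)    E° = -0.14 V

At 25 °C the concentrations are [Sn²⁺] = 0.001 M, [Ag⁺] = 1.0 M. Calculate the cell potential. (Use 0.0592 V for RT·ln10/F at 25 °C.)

The Ag⁺/Ag couple has the higher reduction potential and acts as the cathode, so E°_cell = +0.80 − (-0.14) = 0.94 V.
Balancing electrons gives n = 2; the reaction quotient is Q = [Sn²⁺]/[Ag⁺]^2 = 0.00100.
At 25 °C, E = E° − (0.0592/n) log Q = 0.94 − (0.0592/2)(-3.000) = 0.940 + 0.089 = 1.029 V.

1.03 V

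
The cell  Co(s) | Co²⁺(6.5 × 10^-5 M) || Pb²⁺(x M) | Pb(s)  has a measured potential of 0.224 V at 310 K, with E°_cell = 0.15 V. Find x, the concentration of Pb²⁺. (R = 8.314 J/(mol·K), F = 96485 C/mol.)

From the Nernst equation, ln Q = nF(E° − E)/RT = 2×96485×(0.15 − 0.224)/(8.314×310) = -5.541, so Q = 0.00392.
With Q = [Co²⁺]/[Pb²⁺] and the known concentrations, [Pb²⁺] in the denominator gives [Pb²⁺] = 0.017 M.

0.017 M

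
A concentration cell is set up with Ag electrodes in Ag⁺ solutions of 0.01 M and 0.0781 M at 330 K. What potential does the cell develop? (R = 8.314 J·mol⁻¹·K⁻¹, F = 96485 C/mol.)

0.058 V

Both half-cells are Ag⁺/Ag, so E°_cell = 0. The concentrated side is the cathode; the cell reaction moves Ag⁺ from high to low concentration with n = 1.
Q = [Ag⁺]_dilute/[Ag⁺]_conc = 0.01/0.0781 = 0.128.
E = 0 − (RT/nF) ln Q = −((8.314×330)/(1×96485))(-2.055) = 0.0584 V.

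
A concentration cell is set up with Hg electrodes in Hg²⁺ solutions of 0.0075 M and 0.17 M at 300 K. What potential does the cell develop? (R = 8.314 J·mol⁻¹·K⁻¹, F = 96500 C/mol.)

Both half-cells are Hg²⁺/Hg, so E°_cell = 0. The concentrated side is the cathode; the cell reaction moves Hg²⁺ from high to low concentration with n = 2.
Q = [Hg²⁺]_dilute/[Hg²⁺]_conc = 0.0075/0.17 = 0.0441.
E = 0 − (RT/nF) ln Q = −((8.314×300)/(2×96500))(-3.121) = 0.0403 V.

0.040 V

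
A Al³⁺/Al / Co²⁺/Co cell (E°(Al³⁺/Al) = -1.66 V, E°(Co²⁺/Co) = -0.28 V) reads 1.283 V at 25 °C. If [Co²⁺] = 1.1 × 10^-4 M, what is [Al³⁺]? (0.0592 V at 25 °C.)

From the Nernst equation, log Q = n(E° − E)/0.0592 = 6(1.38 − 1.283)/0.0592 = 9.831, so Q = 6.78 × 10^9.
With Q = [Al³⁺]^2/[Co²⁺]^3 and the known concentrations, [Al³⁺]^2 in the numerator gives [Al³⁺] = 0.095 M.

0.095 M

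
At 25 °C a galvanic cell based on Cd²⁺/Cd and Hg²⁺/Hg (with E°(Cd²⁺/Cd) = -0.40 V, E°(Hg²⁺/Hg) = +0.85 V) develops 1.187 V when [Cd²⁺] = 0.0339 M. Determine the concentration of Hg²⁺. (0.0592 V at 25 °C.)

2.5 × 10^-4 M

From the Nernst equation, log Q = n(E° − E)/0.0592 = 2(1.25 − 1.187)/0.0592 = 2.128, so Q = 134.
With Q = [Cd²⁺]/[Hg²⁺] and the known concentrations, [Hg²⁺] in the denominator gives [Hg²⁺] = 2.5 × 10^-4 M.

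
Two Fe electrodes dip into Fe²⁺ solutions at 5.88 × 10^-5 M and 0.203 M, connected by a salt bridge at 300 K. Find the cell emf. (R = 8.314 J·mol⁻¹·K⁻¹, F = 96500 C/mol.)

0.11 V

Both half-cells are Fe²⁺/Fe, so E°_cell = 0. The concentrated side is the cathode; the cell reaction moves Fe²⁺ from high to low concentration with n = 2.
Q = [Fe²⁺]_dilute/[Fe²⁺]_conc = 5.88 × 10^-5/0.203 = 2.9 × 10^-4.
E = 0 − (RT/nF) ln Q = −((8.314×300)/(2×96500))(-8.147) = 0.1053 V.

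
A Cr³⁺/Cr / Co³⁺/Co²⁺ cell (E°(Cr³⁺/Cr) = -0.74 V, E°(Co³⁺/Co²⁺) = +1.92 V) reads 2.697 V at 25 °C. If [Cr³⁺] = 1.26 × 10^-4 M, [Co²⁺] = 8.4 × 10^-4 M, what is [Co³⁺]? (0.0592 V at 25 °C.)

From the Nernst equation, log Q = n(E° − E)/0.0592 = 3(2.66 − 2.697)/0.0592 = -1.875, so Q = 0.0133.
With Q = [Cr³⁺]·[Co²⁺]^3/[Co³⁺]^3 and the known concentrations, [Co³⁺]^3 in the denominator gives [Co³⁺] = 1.8 × 10^-4 M.

1.8 × 10^-4 M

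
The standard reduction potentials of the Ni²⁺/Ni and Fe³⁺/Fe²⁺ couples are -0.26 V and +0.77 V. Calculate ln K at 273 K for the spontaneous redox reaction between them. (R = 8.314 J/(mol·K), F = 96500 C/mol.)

E°_cell = +0.77 − (-0.26) = 1.03 V, with n = 2 electrons transferred.
At equilibrium E = 0, so the Nernst equation gives ln K = nFE°/RT = (2)(96500)(1.03)/((8.314)(273)) = 87.58.

ln K = 87.6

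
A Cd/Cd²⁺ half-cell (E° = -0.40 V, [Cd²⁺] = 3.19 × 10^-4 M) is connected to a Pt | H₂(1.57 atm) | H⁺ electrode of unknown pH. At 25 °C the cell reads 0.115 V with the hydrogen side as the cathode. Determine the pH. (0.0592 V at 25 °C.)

E°_cell = 0.40 V and n = 2.
log Q = n(E° − E)/0.0592 = 2×(0.40 − 0.115)/0.0592 = 9.628.
With Q = [Cd²⁺]·P(H₂) / [H⁺]^2, solving for [H⁺] gives log[H⁺] = -6.464, so pH = 6.46.

pH = 6.46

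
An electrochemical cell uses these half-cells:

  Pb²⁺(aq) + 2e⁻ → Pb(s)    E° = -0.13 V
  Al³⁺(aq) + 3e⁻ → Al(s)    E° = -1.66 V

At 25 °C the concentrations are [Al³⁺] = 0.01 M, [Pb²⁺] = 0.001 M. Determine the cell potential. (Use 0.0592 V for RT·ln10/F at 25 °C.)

The Pb²⁺/Pb couple has the higher reduction potential and acts as the cathode, so E°_cell = -0.13 − (-1.66) = 1.53 V.
Balancing electrons gives n = 6; the reaction quotient is Q = [Al³⁺]^2/[Pb²⁺]^3 = 1 × 10^5.
At 25 °C, E = E° − (0.0592/n) log Q = 1.53 − (0.0592/6)(5.000) = 1.530 − 0.049 = 1.481 V.

1.48 V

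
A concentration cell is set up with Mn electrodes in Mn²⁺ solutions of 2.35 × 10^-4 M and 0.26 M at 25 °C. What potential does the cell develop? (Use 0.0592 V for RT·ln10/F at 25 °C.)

Both half-cells are Mn²⁺/Mn, so E°_cell = 0. The concentrated side is the cathode; the cell reaction moves Mn²⁺ from high to low concentration with n = 2.
Q = [Mn²⁺]_dilute/[Mn²⁺]_conc = 2.35 × 10^-4/0.26 = 9.04 × 10^-4.
E = 0 − (0.0592/2) log Q = −(0.0592/2)(-3.044) = 0.0901 V.

0.090 V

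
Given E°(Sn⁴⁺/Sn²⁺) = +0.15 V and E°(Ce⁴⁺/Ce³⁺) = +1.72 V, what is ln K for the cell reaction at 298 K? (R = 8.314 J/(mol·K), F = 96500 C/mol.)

ln K = 122.3

E°_cell = +1.72 − (+0.15) = 1.57 V, with n = 2 electrons transferred.
At equilibrium E = 0, so the Nernst equation gives ln K = nFE°/RT = (2)(96500)(1.57)/((8.314)(298)) = 122.30.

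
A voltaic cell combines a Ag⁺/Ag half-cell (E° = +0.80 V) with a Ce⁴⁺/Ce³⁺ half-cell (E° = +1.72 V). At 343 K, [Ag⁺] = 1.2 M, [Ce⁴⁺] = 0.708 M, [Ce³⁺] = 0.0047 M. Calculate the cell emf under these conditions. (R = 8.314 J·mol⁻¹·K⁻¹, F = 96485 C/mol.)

1.06 V

The Ce⁴⁺/Ce³⁺ couple has the higher reduction potential and acts as the cathode, so E°_cell = +1.72 − (+0.80) = 0.92 V.
Balancing electrons gives n = 1; the reaction quotient is Q = [Ag⁺]·[Ce³⁺]/[Ce⁴⁺] = 0.00797.
E = E° − (RT/nF) ln Q = 0.92 − (8.314×343)/(1×96485) × (-4.833) = 0.920 + 0.143 = 1.063 V.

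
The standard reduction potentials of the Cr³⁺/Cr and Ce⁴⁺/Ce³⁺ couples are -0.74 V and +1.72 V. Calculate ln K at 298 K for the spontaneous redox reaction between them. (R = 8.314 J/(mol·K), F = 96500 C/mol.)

ln K = 287.4

E°_cell = +1.72 − (-0.74) = 2.46 V, with n = 3 electrons transferred.
At equilibrium E = 0, so the Nernst equation gives ln K = nFE°/RT = (3)(96500)(2.46)/((8.314)(298)) = 287.45.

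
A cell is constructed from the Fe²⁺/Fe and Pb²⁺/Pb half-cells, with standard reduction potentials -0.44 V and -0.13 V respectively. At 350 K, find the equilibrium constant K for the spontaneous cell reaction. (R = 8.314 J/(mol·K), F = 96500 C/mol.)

8.5 × 10^8

E°_cell = -0.13 − (-0.44) = 0.31 V, with n = 2 electrons transferred.
At equilibrium E = 0, so the Nernst equation gives ln K = nFE°/RT = (2)(96500)(0.31)/((8.314)(350)) = 20.56.
K = e^20.56 = 8.5 × 10^8.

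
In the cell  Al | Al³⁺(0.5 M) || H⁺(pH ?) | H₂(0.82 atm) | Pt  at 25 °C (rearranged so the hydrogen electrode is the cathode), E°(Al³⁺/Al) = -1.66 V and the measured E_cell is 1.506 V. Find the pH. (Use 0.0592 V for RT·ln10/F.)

E°_cell = 1.66 V and n = 6.
log Q = n(E° − E)/0.0592 = 6×(1.66 − 1.506)/0.0592 = 15.608.
With Q = [Al³⁺]^2·P(H₂)^3 / [H⁺]^6, solving for [H⁺] gives log[H⁺] = -2.745, so pH = 2.74.

pH = 2.74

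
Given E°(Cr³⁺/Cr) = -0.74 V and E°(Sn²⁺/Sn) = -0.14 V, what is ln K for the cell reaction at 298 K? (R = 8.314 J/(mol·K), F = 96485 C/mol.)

ln K = 140.2

E°_cell = -0.14 − (-0.74) = 0.60 V, with n = 6 electrons transferred.
At equilibrium E = 0, so the Nernst equation gives ln K = nFE°/RT = (6)(96485)(0.60)/((8.314)(298)) = 140.20.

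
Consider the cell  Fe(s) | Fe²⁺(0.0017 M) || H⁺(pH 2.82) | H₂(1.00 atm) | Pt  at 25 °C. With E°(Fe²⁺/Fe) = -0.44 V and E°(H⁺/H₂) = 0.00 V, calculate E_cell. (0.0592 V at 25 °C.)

The hydrogen couple is the cathode, so E°_cell = 0.44 V; n = 2.
[H⁺] = 10^(−2.82) = 0.0015 M, and Q = [Fe²⁺]·P(H₂) / [H⁺]^2 = 742.
E = E° − (0.0592/2) log Q = 0.44 − (0.0592/2)(2.870) = 0.355 V.

0.36 V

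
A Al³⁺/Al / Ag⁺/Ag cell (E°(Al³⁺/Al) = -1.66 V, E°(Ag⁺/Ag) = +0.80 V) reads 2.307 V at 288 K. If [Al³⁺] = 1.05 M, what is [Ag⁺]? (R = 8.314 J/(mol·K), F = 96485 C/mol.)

From the Nernst equation, ln Q = nF(E° − E)/RT = 3×96485×(2.46 − 2.307)/(8.314×288) = 18.496, so Q = 1.08 × 10^8.
With Q = [Al³⁺]/[Ag⁺]^3 and the known concentrations, [Ag⁺]^3 in the denominator gives [Ag⁺] = 0.0021 M.

0.0021 M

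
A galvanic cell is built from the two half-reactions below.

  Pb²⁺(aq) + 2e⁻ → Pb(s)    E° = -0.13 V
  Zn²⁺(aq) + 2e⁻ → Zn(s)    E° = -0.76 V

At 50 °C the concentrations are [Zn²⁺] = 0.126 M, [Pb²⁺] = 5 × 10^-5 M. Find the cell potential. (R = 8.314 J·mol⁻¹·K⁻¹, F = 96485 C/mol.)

0.521 V

The Pb²⁺/Pb couple has the higher reduction potential and acts as the cathode, so E°_cell = -0.13 − (-0.76) = 0.63 V.
Balancing electrons gives n = 2; the reaction quotient is Q = [Zn²⁺]/[Pb²⁺] = 2520.
E = E° − (RT/nF) ln Q = 0.63 − (8.314×323)/(2×96485) × (7.832) = 0.630 − 0.109 = 0.521 V.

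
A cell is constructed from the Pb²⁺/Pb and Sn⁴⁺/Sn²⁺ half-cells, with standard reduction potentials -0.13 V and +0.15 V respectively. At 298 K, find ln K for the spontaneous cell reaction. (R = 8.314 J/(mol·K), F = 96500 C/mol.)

ln K = 21.8

E°_cell = +0.15 − (-0.13) = 0.28 V, with n = 2 electrons transferred.
At equilibrium E = 0, so the Nernst equation gives ln K = nFE°/RT = (2)(96500)(0.28)/((8.314)(298)) = 21.81.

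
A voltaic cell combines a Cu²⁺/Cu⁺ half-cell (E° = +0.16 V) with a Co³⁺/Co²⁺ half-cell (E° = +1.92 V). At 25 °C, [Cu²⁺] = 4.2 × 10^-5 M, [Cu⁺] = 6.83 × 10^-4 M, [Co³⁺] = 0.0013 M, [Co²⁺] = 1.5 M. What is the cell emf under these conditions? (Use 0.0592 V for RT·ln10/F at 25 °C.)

1.65 V

The Co³⁺/Co²⁺ couple has the higher reduction potential and acts as the cathode, so E°_cell = +1.92 − (+0.16) = 1.76 V.
Balancing electrons gives n = 1; the reaction quotient is Q = [Cu²⁺]·[Co²⁺]/([Cu⁺]·[Co³⁺]) = 71.0.
At 25 °C, E = E° − (0.0592/n) log Q = 1.76 − (0.0592/1)(1.851) = 1.760 − 0.110 = 1.650 V.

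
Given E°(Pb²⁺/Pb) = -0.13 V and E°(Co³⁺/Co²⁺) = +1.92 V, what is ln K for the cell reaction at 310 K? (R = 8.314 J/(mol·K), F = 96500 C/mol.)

E°_cell = +1.92 − (-0.13) = 2.05 V, with n = 2 electrons transferred.
At equilibrium E = 0, so the Nernst equation gives ln K = nFE°/RT = (2)(96500)(2.05)/((8.314)(310)) = 153.51.

ln K = 153.5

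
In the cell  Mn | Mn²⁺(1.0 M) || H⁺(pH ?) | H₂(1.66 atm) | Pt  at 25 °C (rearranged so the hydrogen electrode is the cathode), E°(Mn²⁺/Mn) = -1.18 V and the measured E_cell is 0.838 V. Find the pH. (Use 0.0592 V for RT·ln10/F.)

E°_cell = 1.18 V and n = 2.
log Q = n(E° − E)/0.0592 = 2×(1.18 − 0.838)/0.0592 = 11.554.
With Q = [Mn²⁺]·P(H₂) / [H⁺]^2, solving for [H⁺] gives log[H⁺] = -5.667, so pH = 5.67.

pH = 5.67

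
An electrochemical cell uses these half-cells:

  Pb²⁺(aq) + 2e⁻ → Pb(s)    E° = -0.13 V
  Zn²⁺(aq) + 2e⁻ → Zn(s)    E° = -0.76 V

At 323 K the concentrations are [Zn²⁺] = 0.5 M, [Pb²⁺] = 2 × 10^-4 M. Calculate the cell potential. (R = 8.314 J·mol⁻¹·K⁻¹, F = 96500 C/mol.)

0.521 V

The Pb²⁺/Pb couple has the higher reduction potential and acts as the cathode, so E°_cell = -0.13 − (-0.76) = 0.63 V.
Balancing electrons gives n = 2; the reaction quotient is Q = [Zn²⁺]/[Pb²⁺] = 2500.
E = E° − (RT/nF) ln Q = 0.63 − (8.314×323)/(2×96500) × (7.824) = 0.630 − 0.109 = 0.521 V.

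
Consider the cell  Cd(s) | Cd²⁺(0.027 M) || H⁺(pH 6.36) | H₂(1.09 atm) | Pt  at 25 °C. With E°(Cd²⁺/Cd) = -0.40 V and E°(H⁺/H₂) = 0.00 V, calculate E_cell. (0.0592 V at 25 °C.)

0.069 V

The hydrogen couple is the cathode, so E°_cell = 0.40 V; n = 2.
[H⁺] = 10^(−6.36) = 4.4 × 10^-7 M, and Q = [Cd²⁺]·P(H₂) / [H⁺]^2 = 1.54 × 10^11.
E = E° − (0.0592/2) log Q = 0.40 − (0.0592/2)(11.189) = 0.069 V.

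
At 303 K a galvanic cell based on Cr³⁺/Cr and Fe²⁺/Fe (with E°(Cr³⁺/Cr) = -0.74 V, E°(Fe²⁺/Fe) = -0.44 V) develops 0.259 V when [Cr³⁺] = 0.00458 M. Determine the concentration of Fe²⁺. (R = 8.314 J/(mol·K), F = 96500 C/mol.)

0.0012 M

From the Nernst equation, ln Q = nF(E° − E)/RT = 6×96500×(0.30 − 0.259)/(8.314×303) = 9.423, so Q = 1.24 × 10^4.
With Q = [Cr³⁺]^2/[Fe²⁺]^3 and the known concentrations, [Fe²⁺]^3 in the denominator gives [Fe²⁺] = 0.0012 M.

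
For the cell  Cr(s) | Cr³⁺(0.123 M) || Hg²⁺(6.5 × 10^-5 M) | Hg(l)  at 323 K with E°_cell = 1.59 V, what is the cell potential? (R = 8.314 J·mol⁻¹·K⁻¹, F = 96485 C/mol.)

Balancing electrons gives n = 6; the reaction quotient is Q = [Cr³⁺]^2/[Hg²⁺]^3 = 5.51 × 10^10.
E = E° − (RT/nF) ln Q = 1.59 − (8.314×323)/(6×96485) × (24.732) = 1.590 − 0.115 = 1.475 V.

1.48 V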